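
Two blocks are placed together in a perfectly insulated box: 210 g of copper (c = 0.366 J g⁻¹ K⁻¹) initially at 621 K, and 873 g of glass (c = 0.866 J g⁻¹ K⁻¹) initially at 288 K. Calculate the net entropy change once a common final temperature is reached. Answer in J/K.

ΔS_total = 25.4 J/K

Energy balance: T_f = (m₁c₁T₁ + m₂c₂T₂)/(m₁c₁ + m₂c₂) = 318.73 K.
ΔS₁ = m₁c₁ ln(T_f/T₁) = 76.86 × ln(318.73/621) = -51.26 J/K.
ΔS₂ = m₂c₂ ln(T_f/T₂) = 756.018 × ln(318.73/288) = 76.65 J/K.
ΔS_total = -51.26 + 76.65 = 25.4 J/K.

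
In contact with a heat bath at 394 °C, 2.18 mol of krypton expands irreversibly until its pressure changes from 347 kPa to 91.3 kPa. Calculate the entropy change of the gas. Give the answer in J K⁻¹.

ΔS_gas = 24.2 J/K

Entropy is a state function, so ΔS_gas depends only on the end states.
For an isothermal ideal gas ΔS_gas = nR ln(P₁/P₂) = 2.18 × 8.314 × ln(347/91.3) = 24.2 J/K.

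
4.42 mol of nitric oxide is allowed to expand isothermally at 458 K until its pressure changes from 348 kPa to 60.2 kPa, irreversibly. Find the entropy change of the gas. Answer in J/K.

Entropy is a state function, so ΔS_gas depends only on the end states.
For an isothermal ideal gas ΔS_gas = nR ln(P₁/P₂) = 4.42 × 8.314 × ln(348/60.2) = 64.5 J/K.

ΔS_gas = 64.5 J/K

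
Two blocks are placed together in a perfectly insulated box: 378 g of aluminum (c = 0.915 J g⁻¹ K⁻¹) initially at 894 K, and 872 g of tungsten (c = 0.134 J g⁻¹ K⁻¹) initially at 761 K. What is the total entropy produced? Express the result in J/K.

ΔS_total = 1.1 J/K

Energy balance: T_f = (m₁c₁T₁ + m₂c₂T₂)/(m₁c₁ + m₂c₂) = 860.41 K.
ΔS₁ = m₁c₁ ln(T_f/T₁) = 345.87 × ln(860.41/894) = -13.244 J/K.
ΔS₂ = m₂c₂ ln(T_f/T₂) = 116.848 × ln(860.41/761) = 14.347 J/K.
ΔS_total = -13.244 + 14.347 = 1.1 J/K.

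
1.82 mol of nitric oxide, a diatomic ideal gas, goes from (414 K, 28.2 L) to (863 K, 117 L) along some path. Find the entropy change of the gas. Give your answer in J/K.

Entropy is a state function: ΔS = nC_V ln(T₂/T₁) + nR ln(V₂/V₁), with C_V = 5R/2 = 20.79 J mol⁻¹ K⁻¹ for a diatomic ideal gas.
ΔS = 1.82 × [20.79 × ln(863/414) + 8.314 × ln(117/28.2)] = 49.3 J/K.

ΔS = 49.3 J/K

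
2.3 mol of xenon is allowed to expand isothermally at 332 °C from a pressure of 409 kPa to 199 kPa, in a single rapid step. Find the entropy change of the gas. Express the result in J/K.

ΔS_gas = 13.8 J/K

Entropy is a state function, so ΔS_gas depends only on the end states.
For an isothermal ideal gas ΔS_gas = nR ln(P₁/P₂) = 2.3 × 8.314 × ln(409/199) = 13.8 J/K.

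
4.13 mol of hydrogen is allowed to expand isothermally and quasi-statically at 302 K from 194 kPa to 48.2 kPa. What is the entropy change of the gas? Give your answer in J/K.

For an isothermal ideal gas ΔS_gas = nR ln(P₁/P₂) = 4.13 × 8.314 × ln(194/48.2) = 47.8 J/K.

ΔS_gas = 47.8 J/K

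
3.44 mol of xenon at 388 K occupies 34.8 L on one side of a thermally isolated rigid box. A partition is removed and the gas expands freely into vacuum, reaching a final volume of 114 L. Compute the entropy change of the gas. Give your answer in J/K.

For an ideal gas in free expansion Q = 0 and W = 0, so T is unchanged.
Entropy is a state function; using a reversible isothermal path, ΔS_gas = nR ln(V₂/V₁) = 3.44 × 8.314 × ln(114/34.8) = 33.9 J/K.

ΔS_gas = 33.9 J/K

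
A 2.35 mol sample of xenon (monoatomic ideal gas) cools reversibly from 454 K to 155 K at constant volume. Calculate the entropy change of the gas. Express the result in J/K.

ΔS = -31.5 J/K

At constant volume, ΔS = nC_V ln(T₂/T₁) with C_V = 3R/2 = 12.47 J mol⁻¹ K⁻¹.
ΔS = 2.35 × 12.47 × ln(155/454) = -31.5 J/K.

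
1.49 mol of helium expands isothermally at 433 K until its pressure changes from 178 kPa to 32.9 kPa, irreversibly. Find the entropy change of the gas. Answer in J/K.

ΔS_gas = 20.9 J/K

Entropy is a state function, so ΔS_gas depends only on the end states.
For an isothermal ideal gas ΔS_gas = nR ln(P₁/P₂) = 1.49 × 8.314 × ln(178/32.9) = 20.9 J/K.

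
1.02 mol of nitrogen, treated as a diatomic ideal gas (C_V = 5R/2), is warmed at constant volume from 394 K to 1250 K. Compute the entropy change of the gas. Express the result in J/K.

ΔS = 24.5 J/K

At constant volume, ΔS = nC_V ln(T₂/T₁) with C_V = 5R/2 = 20.79 J mol⁻¹ K⁻¹.
ΔS = 1.02 × 20.79 × ln(1250/394) = 24.5 J/K.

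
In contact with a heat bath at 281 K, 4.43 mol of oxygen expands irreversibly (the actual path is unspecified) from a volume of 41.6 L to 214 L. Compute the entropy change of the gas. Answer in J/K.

ΔS_gas = 60.3 J/K

Entropy is a state function, so ΔS_gas depends only on the end states.
For an isothermal ideal gas ΔS_gas = nR ln(V₂/V₁) = 4.43 × 8.314 × ln(214/41.6) = 60.3 J/K.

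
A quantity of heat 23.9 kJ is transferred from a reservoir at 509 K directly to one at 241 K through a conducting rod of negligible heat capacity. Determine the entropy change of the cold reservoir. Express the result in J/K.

The cold reservoir gains heat Q, so ΔS_cold = +Q/T_C = 23900/241 = 99.2 J/K.

ΔS_cold = 99.2 J/K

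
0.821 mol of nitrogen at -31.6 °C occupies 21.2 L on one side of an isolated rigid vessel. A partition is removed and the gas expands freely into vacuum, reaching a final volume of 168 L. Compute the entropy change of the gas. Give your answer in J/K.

For an ideal gas in free expansion Q = 0 and W = 0, so T is unchanged.
Entropy is a state function; using a reversible isothermal path, ΔS_gas = nR ln(V₂/V₁) = 0.821 × 8.314 × ln(168/21.2) = 14.1 J/K.

ΔS_gas = 14.1 J/K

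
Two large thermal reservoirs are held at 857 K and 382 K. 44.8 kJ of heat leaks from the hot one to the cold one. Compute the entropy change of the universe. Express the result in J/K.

ΔS_total = 65 J/K

ΔS_hot = −Q/T_H = −44800/857 = -52.28 J/K and ΔS_cold = +Q/T_C = 44800/382 = 117.3 J/K.
ΔS_total = -52.28 + 117.3 = 65 J/K, positive as the second law requires.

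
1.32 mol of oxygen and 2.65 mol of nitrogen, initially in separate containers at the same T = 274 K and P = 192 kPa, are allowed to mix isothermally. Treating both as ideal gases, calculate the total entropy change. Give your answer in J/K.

ΔS_mix = 21 J/K

Mole fractions: x_A = 1.32/3.97 = 0.332, x_B = 0.668.
ΔS_mix = −R(n_A ln x_A + n_B ln x_B) = −8.314 × (1.32 ln 0.332 + 2.65 ln 0.668) = 21 J/K.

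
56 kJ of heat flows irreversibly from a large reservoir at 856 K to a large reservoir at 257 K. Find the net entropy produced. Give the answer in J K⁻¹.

ΔS_hot = −Q/T_H = −56000/856 = -65.42 J/K and ΔS_cold = +Q/T_C = 56000/257 = 217.9 J/K.
ΔS_total = -65.42 + 217.9 = 152 J/K, positive as the second law requires.

ΔS_total = 152 J/K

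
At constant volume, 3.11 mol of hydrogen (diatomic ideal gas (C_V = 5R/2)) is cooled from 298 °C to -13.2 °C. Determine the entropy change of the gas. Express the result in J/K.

ΔS = -50.9 J/K

In kelvin: T₁ = 571.15 K, T₂ = 259.95 K. At constant volume, ΔS = nC_V ln(T₂/T₁) with C_V = 5R/2 = 20.79 J mol⁻¹ K⁻¹.
ΔS = 3.11 × 20.79 × ln(259.95/571.15) = -50.9 J/K.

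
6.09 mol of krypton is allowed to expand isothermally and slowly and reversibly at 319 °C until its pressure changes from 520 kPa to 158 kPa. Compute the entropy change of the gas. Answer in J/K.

For an isothermal ideal gas ΔS_gas = nR ln(P₁/P₂) = 6.09 × 8.314 × ln(520/158) = 60.3 J/K.

ΔS_gas = 60.3 J/K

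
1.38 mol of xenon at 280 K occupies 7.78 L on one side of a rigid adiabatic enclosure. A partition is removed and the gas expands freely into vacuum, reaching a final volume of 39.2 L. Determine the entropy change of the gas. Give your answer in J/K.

No heat is exchanged and no work is done, so the ideal-gas temperature stays constant.
Entropy is a state function; using a reversible isothermal path, ΔS_gas = nR ln(V₂/V₁) = 1.38 × 8.314 × ln(39.2/7.78) = 18.6 J/K.

ΔS_gas = 18.6 J/K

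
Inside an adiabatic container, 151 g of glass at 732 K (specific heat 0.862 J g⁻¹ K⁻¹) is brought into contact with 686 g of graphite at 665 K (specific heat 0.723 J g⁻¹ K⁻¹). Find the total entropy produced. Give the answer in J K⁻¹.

Energy balance: T_f = (m₁c₁T₁ + m₂c₂T₂)/(m₁c₁ + m₂c₂) = 678.93 K.
ΔS₁ = m₁c₁ ln(T_f/T₁) = 130.162 × ln(678.93/732) = -9.7967 J/K.
ΔS₂ = m₂c₂ ln(T_f/T₂) = 495.978 × ln(678.93/665) = 10.281 J/K.
ΔS_total = -9.7967 + 10.281 = 0.484 J/K.

ΔS_total = 0.484 J/K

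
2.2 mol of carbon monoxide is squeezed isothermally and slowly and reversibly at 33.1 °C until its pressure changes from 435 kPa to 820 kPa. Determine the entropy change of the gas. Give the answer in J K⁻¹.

ΔS_gas = -11.6 J/K

For an isothermal ideal gas ΔS_gas = nR ln(P₁/P₂) = 2.2 × 8.314 × ln(435/820) = -11.6 J/K.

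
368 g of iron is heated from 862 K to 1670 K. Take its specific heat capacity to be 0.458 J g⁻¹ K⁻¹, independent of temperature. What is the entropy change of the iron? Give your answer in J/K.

ΔS = 111 J/K

ΔS = ∫dQ_rev/T = m c ln(T₂/T₁) = 368 × 0.458 × ln(1670/862) = 111 J/K.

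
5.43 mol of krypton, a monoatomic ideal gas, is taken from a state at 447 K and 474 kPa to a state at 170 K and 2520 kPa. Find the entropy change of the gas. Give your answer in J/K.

ΔS = -185 J/K

ΔS = nC_p ln(T₂/T₁) − nR ln(P₂/P₁), with C_p = 5R/2 = 20.79 J mol⁻¹ K⁻¹ for a monoatomic ideal gas.
ΔS = 5.43 × [20.79 × ln(170/447) − 8.314 × ln(2520/474)] = -185 J/K.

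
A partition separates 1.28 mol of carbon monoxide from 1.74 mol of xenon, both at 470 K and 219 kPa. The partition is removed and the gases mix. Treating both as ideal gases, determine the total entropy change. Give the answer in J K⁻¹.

Mole fractions: x_A = 1.28/3.02 = 0.424, x_B = 0.576.
ΔS_mix = −R(n_A ln x_A + n_B ln x_B) = −8.314 × (1.28 ln 0.424 + 1.74 ln 0.576) = 17.1 J/K.

ΔS_mix = 17.1 J/K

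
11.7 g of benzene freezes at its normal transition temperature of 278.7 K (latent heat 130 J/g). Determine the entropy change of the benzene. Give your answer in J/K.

Heat released by the substance: Q = −mL = −11.7 × 130 = −1521 J.
At constant T, ΔS = Q_rev/T = −1521 / 278.7 = -5.46 J/K.

ΔS = -5.46 J/K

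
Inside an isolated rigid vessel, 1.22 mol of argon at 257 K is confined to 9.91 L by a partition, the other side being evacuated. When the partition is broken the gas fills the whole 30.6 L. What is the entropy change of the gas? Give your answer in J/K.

ΔS_gas = 11.4 J/K

For an ideal gas in free expansion Q = 0 and W = 0, so T is unchanged.
Entropy is a state function; using a reversible isothermal path, ΔS_gas = nR ln(V₂/V₁) = 1.22 × 8.314 × ln(30.6/9.91) = 11.4 J/K.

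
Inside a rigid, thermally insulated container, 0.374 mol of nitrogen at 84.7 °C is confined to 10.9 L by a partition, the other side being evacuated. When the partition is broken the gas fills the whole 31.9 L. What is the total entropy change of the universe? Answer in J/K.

ΔS_universe = 3.34 J/K

No heat is exchanged and no work is done, so the ideal-gas temperature stays constant.
Entropy is a state function; using a reversible isothermal path, ΔS_gas = nR ln(V₂/V₁) = 0.374 × 8.314 × ln(31.9/10.9) = 3.34 J/K.
The insulated surroundings exchange no heat, so ΔS_surr = 0 and ΔS_universe = ΔS_gas.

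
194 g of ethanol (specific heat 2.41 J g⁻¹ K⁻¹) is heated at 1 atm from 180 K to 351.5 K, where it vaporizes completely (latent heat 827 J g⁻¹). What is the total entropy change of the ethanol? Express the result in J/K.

ΔS = 769 J/K

Warming step: ΔS₁ = m c ln(T_tr/T_i) = 194 × 2.41 × ln(351.5/180) = 312.9 J/K.
Phase change: ΔS₂ = +mL/T_tr = 194 × 827 / 351.5 = 456.4 J/K.
ΔS_total = (312.9) + (456.4) = 769 J/K.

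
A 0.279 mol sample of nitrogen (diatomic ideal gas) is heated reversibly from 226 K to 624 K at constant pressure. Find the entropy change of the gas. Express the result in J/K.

At constant pressure, ΔS = nC_p ln(T₂/T₁) with C_p = 7R/2 = 29.1 J mol⁻¹ K⁻¹.
ΔS = 0.279 × 29.1 × ln(624/226) = 8.25 J/K.

ΔS = 8.25 J/K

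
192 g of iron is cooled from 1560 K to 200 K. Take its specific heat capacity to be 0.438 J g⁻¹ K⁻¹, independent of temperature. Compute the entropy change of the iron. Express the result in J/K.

ΔS = ∫dQ_rev/T = m c ln(T₂/T₁) = 192 × 0.438 × ln(200/1560) = -173 J/K.

ΔS = -173 J/K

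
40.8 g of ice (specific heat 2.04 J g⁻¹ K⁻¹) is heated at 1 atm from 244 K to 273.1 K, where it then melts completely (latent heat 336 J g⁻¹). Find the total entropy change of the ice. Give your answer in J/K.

ΔS = 59.6 J/K

Warming step: ΔS₁ = m c ln(T_tr/T_i) = 40.8 × 2.04 × ln(273.1/244) = 9.378 J/K.
Phase change: ΔS₂ = +mL/T_tr = 40.8 × 336 / 273.1 = 50.2 J/K.
ΔS_total = (9.378) + (50.2) = 59.6 J/K.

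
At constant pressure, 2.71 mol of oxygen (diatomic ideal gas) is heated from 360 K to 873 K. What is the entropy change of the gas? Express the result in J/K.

At constant pressure, ΔS = nC_p ln(T₂/T₁) with C_p = 7R/2 = 29.1 J mol⁻¹ K⁻¹.
ΔS = 2.71 × 29.1 × ln(873/360) = 69.9 J/K.

ΔS = 69.9 J/K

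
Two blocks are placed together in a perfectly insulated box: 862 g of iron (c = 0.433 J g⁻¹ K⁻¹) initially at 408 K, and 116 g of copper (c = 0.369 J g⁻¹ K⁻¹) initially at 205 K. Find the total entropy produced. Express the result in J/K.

ΔS_total = 7.6 J/K

Energy balance: T_f = (m₁c₁T₁ + m₂c₂T₂)/(m₁c₁ + m₂c₂) = 387.11 K.
ΔS₁ = m₁c₁ ln(T_f/T₁) = 373.246 × ln(387.11/408) = -19.61 J/K.
ΔS₂ = m₂c₂ ln(T_f/T₂) = 42.804 × ln(387.11/205) = 27.21 J/K.
ΔS_total = -19.61 + 27.21 = 7.6 J/K.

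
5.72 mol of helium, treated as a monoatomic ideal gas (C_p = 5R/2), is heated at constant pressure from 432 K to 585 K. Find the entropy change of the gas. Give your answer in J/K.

At constant pressure, ΔS = nC_p ln(T₂/T₁) with C_p = 5R/2 = 20.79 J mol⁻¹ K⁻¹.
ΔS = 5.72 × 20.79 × ln(585/432) = 36 J/K.

ΔS = 36 J/K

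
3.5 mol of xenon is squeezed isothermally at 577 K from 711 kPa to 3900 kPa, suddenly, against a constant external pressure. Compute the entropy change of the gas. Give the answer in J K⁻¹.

Entropy is a state function, so ΔS_gas depends only on the end states.
For an isothermal ideal gas ΔS_gas = nR ln(P₁/P₂) = 3.5 × 8.314 × ln(711/3900) = -49.5 J/K.

ΔS_gas = -49.5 J/K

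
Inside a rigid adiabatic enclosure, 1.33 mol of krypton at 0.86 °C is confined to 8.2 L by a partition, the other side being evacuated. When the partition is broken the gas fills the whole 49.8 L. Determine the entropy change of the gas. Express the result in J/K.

ΔS_gas = 19.9 J/K

For an ideal gas in free expansion Q = 0 and W = 0, so T is unchanged.
Entropy is a state function; using a reversible isothermal path, ΔS_gas = nR ln(V₂/V₁) = 1.33 × 8.314 × ln(49.8/8.2) = 19.9 J/K.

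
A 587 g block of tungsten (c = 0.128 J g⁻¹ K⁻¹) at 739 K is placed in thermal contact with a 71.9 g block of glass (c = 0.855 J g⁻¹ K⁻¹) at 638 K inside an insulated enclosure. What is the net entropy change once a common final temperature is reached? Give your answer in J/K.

Energy balance: T_f = (m₁c₁T₁ + m₂c₂T₂)/(m₁c₁ + m₂c₂) = 693.55 K.
ΔS₁ = m₁c₁ ln(T_f/T₁) = 75.136 × ln(693.55/739) = -4.769 J/K.
ΔS₂ = m₂c₂ ln(T_f/T₂) = 61.4745 × ln(693.55/638) = 5.132 J/K.
ΔS_total = -4.769 + 5.132 = 0.363 J/K.

ΔS_total = 0.363 J/K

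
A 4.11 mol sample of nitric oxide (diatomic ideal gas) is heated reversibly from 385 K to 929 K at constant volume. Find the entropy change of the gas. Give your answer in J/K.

ΔS = 75.2 J/K

At constant volume, ΔS = nC_V ln(T₂/T₁) with C_V = 5R/2 = 20.79 J mol⁻¹ K⁻¹.
ΔS = 4.11 × 20.79 × ln(929/385) = 75.2 J/K.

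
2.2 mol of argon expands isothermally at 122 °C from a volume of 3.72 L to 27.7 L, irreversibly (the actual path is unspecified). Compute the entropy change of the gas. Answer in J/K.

ΔS_gas = 36.7 J/K

Entropy is a state function, so ΔS_gas depends only on the end states.
For an isothermal ideal gas ΔS_gas = nR ln(V₂/V₁) = 2.2 × 8.314 × ln(27.7/3.72) = 36.7 J/K.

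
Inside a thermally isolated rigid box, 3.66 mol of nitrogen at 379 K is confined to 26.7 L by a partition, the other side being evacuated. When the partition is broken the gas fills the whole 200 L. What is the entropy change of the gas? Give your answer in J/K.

For an ideal gas in free expansion Q = 0 and W = 0, so T is unchanged.
Entropy is a state function; using a reversible isothermal path, ΔS_gas = nR ln(V₂/V₁) = 3.66 × 8.314 × ln(200/26.7) = 61.3 J/K.

ΔS_gas = 61.3 J/K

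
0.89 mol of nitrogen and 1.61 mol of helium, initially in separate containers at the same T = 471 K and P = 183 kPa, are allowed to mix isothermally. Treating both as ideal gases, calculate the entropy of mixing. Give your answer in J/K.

Mole fractions: x_A = 0.89/2.5 = 0.356, x_B = 0.644.
ΔS_mix = −R(n_A ln x_A + n_B ln x_B) = −8.314 × (0.89 ln 0.356 + 1.61 ln 0.644) = 13.5 J/K.

ΔS_mix = 13.5 J/K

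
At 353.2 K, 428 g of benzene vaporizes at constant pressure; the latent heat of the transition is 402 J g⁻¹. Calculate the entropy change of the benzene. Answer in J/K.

Heat absorbed by the substance: Q = mL = 428 × 402 = 172056 J.
At constant T, ΔS = Q_rev/T = 172056 / 353.2 = 487 J/K.

ΔS = 487 J/K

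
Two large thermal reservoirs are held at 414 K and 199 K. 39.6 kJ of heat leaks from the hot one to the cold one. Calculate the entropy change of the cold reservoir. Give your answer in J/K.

The cold reservoir gains heat Q, so ΔS_cold = +Q/T_C = 39600/199 = 199 J/K.

ΔS_cold = 199 J/K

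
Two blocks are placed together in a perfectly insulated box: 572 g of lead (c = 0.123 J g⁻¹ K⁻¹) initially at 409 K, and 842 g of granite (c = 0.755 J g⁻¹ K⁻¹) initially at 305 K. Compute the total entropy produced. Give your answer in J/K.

ΔS_total = 2.95 J/K

Energy balance: T_f = (m₁c₁T₁ + m₂c₂T₂)/(m₁c₁ + m₂c₂) = 315.36 K.
ΔS₁ = m₁c₁ ln(T_f/T₁) = 70.356 × ln(315.36/409) = -18.29 J/K.
ΔS₂ = m₂c₂ ln(T_f/T₂) = 635.71 × ln(315.36/305) = 21.24 J/K.
ΔS_total = -18.29 + 21.24 = 2.95 J/K.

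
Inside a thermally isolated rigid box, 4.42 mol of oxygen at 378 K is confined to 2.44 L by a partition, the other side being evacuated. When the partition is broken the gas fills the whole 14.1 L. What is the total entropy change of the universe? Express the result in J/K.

ΔS_universe = 64.5 J/K

No heat is exchanged and no work is done, so the ideal-gas temperature stays constant.
Entropy is a state function; using a reversible isothermal path, ΔS_gas = nR ln(V₂/V₁) = 4.42 × 8.314 × ln(14.1/2.44) = 64.5 J/K.
The insulated surroundings exchange no heat, so ΔS_surr = 0 and ΔS_universe = ΔS_gas.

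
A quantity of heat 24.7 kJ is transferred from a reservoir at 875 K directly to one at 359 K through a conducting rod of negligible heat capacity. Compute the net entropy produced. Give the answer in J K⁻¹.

ΔS_hot = −Q/T_H = −24700/875 = -28.23 J/K and ΔS_cold = +Q/T_C = 24700/359 = 68.8 J/K.
ΔS_total = -28.23 + 68.8 = 40.6 J/K, positive as the second law requires.

ΔS_total = 40.6 J/K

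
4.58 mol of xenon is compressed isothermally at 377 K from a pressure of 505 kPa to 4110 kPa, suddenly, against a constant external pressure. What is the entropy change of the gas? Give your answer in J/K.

ΔS_gas = -79.8 J/K

Entropy is a state function, so ΔS_gas depends only on the end states.
For an isothermal ideal gas ΔS_gas = nR ln(P₁/P₂) = 4.58 × 8.314 × ln(505/4110) = -79.8 J/K.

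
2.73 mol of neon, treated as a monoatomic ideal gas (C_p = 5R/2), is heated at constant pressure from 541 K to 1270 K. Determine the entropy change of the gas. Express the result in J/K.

ΔS = 48.4 J/K

At constant pressure, ΔS = nC_p ln(T₂/T₁) with C_p = 5R/2 = 20.79 J mol⁻¹ K⁻¹.
ΔS = 2.73 × 20.79 × ln(1270/541) = 48.4 J/K.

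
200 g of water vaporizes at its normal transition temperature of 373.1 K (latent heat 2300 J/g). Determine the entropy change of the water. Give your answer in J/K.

Heat absorbed by the substance: Q = mL = 200 × 2300 = 460000 J.
At constant T, ΔS = Q_rev/T = 460000 / 373.1 = 1230 J/K.

ΔS = 1230 J/K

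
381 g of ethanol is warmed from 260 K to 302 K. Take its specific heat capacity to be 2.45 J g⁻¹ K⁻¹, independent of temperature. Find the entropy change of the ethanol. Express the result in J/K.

ΔS = ∫dQ_rev/T = m c ln(T₂/T₁) = 381 × 2.45 × ln(302/260) = 140 J/K.

ΔS = 140 J/K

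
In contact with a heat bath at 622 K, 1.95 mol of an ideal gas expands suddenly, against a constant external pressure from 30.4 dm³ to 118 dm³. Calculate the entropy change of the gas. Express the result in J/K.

Entropy is a state function, so ΔS_gas depends only on the end states.
For an isothermal ideal gas ΔS_gas = nR ln(V₂/V₁) = 1.95 × 8.314 × ln(118/30.4) = 22 J/K.

ΔS_gas = 22 J/K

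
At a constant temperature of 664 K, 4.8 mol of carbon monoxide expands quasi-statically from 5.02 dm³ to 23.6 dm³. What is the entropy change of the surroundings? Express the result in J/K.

For an isothermal ideal gas ΔS_gas = nR ln(V₂/V₁) = 4.8 × 8.314 × ln(23.6/5.02) = 61.8 J/K.
The process is reversible, so ΔS_surr = −ΔS_gas = -61.8 J/K and ΔS_universe = 0.

ΔS_surr = -61.8 J/K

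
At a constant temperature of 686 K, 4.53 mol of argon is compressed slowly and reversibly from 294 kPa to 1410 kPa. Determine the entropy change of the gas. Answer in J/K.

For an isothermal ideal gas ΔS_gas = nR ln(P₁/P₂) = 4.53 × 8.314 × ln(294/1410) = -59 J/K.

ΔS_gas = -59 J/K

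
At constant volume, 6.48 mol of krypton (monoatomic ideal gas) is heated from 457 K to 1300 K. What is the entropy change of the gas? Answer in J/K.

ΔS = 84.5 J/K

At constant volume, ΔS = nC_V ln(T₂/T₁) with C_V = 3R/2 = 12.47 J mol⁻¹ K⁻¹.
ΔS = 6.48 × 12.47 × ln(1300/457) = 84.5 J/K.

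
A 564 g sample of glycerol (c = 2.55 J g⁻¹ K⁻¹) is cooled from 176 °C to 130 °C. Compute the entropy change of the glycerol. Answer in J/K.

In kelvin: T₁ = 449.15 K, T₂ = 403.15 K. ΔS = ∫dQ_rev/T = m c ln(T₂/T₁) = 564 × 2.55 × ln(403.15/449.15) = -155 J/K.

ΔS = -155 J/K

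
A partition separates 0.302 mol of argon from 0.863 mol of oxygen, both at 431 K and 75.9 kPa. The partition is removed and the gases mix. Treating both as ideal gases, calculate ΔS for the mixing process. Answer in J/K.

ΔS_mix = 5.54 J/K

Mole fractions: x_A = 0.302/1.17 = 0.259, x_B = 0.741.
ΔS_mix = −R(n_A ln x_A + n_B ln x_B) = −8.314 × (0.302 ln 0.259 + 0.863 ln 0.741) = 5.54 J/K.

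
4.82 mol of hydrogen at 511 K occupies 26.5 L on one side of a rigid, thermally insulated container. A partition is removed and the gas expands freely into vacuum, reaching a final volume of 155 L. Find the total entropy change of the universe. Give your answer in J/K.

No heat is exchanged and no work is done, so the ideal-gas temperature stays constant.
Entropy is a state function; using a reversible isothermal path, ΔS_gas = nR ln(V₂/V₁) = 4.82 × 8.314 × ln(155/26.5) = 70.8 J/K.
The insulated surroundings exchange no heat, so ΔS_surr = 0 and ΔS_universe = ΔS_gas.

ΔS_universe = 70.8 J/K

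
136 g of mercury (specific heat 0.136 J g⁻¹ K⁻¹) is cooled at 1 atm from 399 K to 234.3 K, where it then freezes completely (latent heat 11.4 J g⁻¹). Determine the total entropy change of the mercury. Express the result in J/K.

Cooling step: ΔS₁ = m c ln(T_tr/T_i) = 136 × 0.136 × ln(234.3/399) = -9.847 J/K.
Phase change: ΔS₂ = −mL/T_tr = −136 × 11.4 / 234.3 = -6.617 J/K.
ΔS_total = (-9.847) + (-6.617) = -16.5 J/K.

ΔS = -16.5 J/K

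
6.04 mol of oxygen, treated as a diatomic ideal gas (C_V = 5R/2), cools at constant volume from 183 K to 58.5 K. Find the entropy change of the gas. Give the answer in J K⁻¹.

ΔS = -143 J/K

At constant volume, ΔS = nC_V ln(T₂/T₁) with C_V = 5R/2 = 20.79 J mol⁻¹ K⁻¹.
ΔS = 6.04 × 20.79 × ln(58.5/183) = -143 J/K.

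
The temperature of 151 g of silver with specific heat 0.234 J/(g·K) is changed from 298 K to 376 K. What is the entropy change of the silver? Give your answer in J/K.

ΔS = 8.22 J/K

ΔS = ∫dQ_rev/T = m c ln(T₂/T₁) = 151 × 0.234 × ln(376/298) = 8.22 J/K.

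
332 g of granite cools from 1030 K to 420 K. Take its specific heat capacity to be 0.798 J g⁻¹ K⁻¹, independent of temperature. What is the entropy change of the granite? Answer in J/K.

ΔS = -238 J/K

ΔS = ∫dQ_rev/T = m c ln(T₂/T₁) = 332 × 0.798 × ln(420/1030) = -238 J/K.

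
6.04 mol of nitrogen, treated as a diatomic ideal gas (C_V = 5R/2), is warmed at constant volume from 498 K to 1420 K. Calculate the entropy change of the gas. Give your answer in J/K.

ΔS = 132 J/K

At constant volume, ΔS = nC_V ln(T₂/T₁) with C_V = 5R/2 = 20.79 J mol⁻¹ K⁻¹.
ΔS = 6.04 × 20.79 × ln(1420/498) = 132 J/K.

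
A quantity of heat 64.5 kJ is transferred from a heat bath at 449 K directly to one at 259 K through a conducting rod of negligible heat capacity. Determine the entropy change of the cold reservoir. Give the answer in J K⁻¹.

The cold reservoir gains heat Q, so ΔS_cold = +Q/T_C = 64500/259 = 249 J/K.

ΔS_cold = 249 J/K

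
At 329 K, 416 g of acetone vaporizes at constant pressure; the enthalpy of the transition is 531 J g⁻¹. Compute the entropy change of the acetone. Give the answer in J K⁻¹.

ΔS = 671 J/K

Heat absorbed by the substance: Q = mL = 416 × 531 = 220896 J.
At constant T, ΔS = Q_rev/T = 220896 / 329 = 671 J/K.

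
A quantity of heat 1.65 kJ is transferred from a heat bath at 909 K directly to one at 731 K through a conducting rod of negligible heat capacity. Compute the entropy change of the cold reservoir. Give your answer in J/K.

The cold reservoir gains heat Q, so ΔS_cold = +Q/T_C = 1650/731 = 2.26 J/K.

ΔS_cold = 2.26 J/K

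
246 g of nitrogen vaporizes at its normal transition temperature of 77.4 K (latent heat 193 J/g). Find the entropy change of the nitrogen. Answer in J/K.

Heat absorbed by the substance: Q = mL = 246 × 193 = 47478 J.
At constant T, ΔS = Q_rev/T = 47478 / 77.4 = 613 J/K.

ΔS = 613 J/K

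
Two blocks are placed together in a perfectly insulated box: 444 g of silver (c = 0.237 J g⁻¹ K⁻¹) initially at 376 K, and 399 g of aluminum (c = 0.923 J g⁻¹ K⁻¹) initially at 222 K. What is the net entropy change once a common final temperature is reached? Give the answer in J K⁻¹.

ΔS_total = 12.4 J/K

Energy balance: T_f = (m₁c₁T₁ + m₂c₂T₂)/(m₁c₁ + m₂c₂) = 256.22 K.
ΔS₁ = m₁c₁ ln(T_f/T₁) = 105.228 × ln(256.22/376) = -40.36 J/K.
ΔS₂ = m₂c₂ ln(T_f/T₂) = 368.277 × ln(256.22/222) = 52.8 J/K.
ΔS_total = -40.36 + 52.8 = 12.4 J/K.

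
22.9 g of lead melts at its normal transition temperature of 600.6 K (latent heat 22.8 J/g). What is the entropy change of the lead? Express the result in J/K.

Heat absorbed by the substance: Q = mL = 22.9 × 22.8 = 522.12 J.
At constant T, ΔS = Q_rev/T = 522.12 / 600.6 = 0.869 J/K.

ΔS = 0.869 J/K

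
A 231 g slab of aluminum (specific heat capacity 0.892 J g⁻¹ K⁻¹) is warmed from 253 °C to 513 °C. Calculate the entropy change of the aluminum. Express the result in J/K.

In kelvin: T₁ = 526.15 K, T₂ = 786.15 K. ΔS = ∫dQ_rev/T = m c ln(T₂/T₁) = 231 × 0.892 × ln(786.15/526.15) = 82.7 J/K.

ΔS = 82.7 J/K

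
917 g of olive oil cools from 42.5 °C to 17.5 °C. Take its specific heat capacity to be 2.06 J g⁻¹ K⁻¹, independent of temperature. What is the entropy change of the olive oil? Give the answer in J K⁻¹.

ΔS = -156 J/K

In kelvin: T₁ = 315.65 K, T₂ = 290.65 K. ΔS = ∫dQ_rev/T = m c ln(T₂/T₁) = 917 × 2.06 × ln(290.65/315.65) = -156 J/K.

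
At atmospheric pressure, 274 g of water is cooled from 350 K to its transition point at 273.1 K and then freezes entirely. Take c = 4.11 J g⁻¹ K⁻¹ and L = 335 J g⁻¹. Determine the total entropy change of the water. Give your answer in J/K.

ΔS = -615 J/K

Cooling step: ΔS₁ = m c ln(T_tr/T_i) = 274 × 4.11 × ln(273.1/350) = -279.39 J/K.
Phase change: ΔS₂ = −mL/T_tr = −274 × 335 / 273.1 = -336.1 J/K.
ΔS_total = (-279.39) + (-336.1) = -615 J/K.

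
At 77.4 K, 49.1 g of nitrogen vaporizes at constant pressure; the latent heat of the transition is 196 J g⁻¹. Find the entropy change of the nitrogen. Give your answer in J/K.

Heat absorbed by the substance: Q = mL = 49.1 × 196 = 9623.6 J.
At constant T, ΔS = Q_rev/T = 9623.6 / 77.4 = 124 J/K.

ΔS = 124 J/K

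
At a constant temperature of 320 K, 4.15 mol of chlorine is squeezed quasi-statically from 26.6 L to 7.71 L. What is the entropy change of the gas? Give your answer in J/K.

ΔS_gas = -42.7 J/K

For an isothermal ideal gas ΔS_gas = nR ln(V₂/V₁) = 4.15 × 8.314 × ln(7.71/26.6) = -42.7 J/K.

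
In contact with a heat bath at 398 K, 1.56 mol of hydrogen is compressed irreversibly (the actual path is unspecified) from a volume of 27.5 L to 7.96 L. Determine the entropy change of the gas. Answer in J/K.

Entropy is a state function, so ΔS_gas depends only on the end states.
For an isothermal ideal gas ΔS_gas = nR ln(V₂/V₁) = 1.56 × 8.314 × ln(7.96/27.5) = -16.1 J/K.

ΔS_gas = -16.1 J/K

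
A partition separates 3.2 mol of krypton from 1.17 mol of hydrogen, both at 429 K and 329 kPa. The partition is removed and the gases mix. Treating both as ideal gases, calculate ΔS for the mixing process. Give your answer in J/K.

ΔS_mix = 21.1 J/K

Mole fractions: x_A = 3.2/4.37 = 0.732, x_B = 0.268.
ΔS_mix = −R(n_A ln x_A + n_B ln x_B) = −8.314 × (3.2 ln 0.732 + 1.17 ln 0.268) = 21.1 J/K.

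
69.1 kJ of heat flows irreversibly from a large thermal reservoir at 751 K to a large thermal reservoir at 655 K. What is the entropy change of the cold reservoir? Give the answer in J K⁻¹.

The cold reservoir gains heat Q, so ΔS_cold = +Q/T_C = 69100/655 = 105 J/K.

ΔS_cold = 105 J/K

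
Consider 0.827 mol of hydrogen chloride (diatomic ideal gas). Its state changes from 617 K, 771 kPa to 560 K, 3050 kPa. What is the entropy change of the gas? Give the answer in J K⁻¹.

ΔS = -11.8 J/K

ΔS = nC_p ln(T₂/T₁) − nR ln(P₂/P₁), with C_p = 7R/2 = 29.1 J mol⁻¹ K⁻¹ for a diatomic ideal gas.
ΔS = 0.827 × [29.1 × ln(560/617) − 8.314 × ln(3050/771)] = -11.8 J/K.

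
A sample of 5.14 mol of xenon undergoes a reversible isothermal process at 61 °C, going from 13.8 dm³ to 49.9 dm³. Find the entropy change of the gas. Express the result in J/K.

For an isothermal ideal gas ΔS_gas = nR ln(V₂/V₁) = 5.14 × 8.314 × ln(49.9/13.8) = 54.9 J/K.

ΔS_gas = 54.9 J/K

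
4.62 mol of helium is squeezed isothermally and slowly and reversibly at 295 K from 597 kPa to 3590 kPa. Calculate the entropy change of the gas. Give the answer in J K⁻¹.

For an isothermal ideal gas ΔS_gas = nR ln(P₁/P₂) = 4.62 × 8.314 × ln(597/3590) = -68.9 J/K.

ΔS_gas = -68.9 J/K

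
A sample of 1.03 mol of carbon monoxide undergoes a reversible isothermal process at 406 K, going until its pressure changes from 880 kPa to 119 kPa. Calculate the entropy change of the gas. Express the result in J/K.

ΔS_gas = 17.1 J/K

For an isothermal ideal gas ΔS_gas = nR ln(P₁/P₂) = 1.03 × 8.314 × ln(880/119) = 17.1 J/K.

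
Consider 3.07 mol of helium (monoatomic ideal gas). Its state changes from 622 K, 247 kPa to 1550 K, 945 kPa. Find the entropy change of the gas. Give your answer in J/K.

ΔS = nC_p ln(T₂/T₁) − nR ln(P₂/P₁), with C_p = 5R/2 = 20.79 J mol⁻¹ K⁻¹ for a monoatomic ideal gas.
ΔS = 3.07 × [20.79 × ln(1550/622) − 8.314 × ln(945/247)] = 24 J/K.

ΔS = 24 J/K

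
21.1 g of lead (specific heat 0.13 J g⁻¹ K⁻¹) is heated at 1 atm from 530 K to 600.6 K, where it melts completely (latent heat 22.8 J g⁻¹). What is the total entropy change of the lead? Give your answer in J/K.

ΔS = 1.14 J/K

Warming step: ΔS₁ = m c ln(T_tr/T_i) = 21.1 × 0.13 × ln(600.6/530) = 0.343 J/K.
Phase change: ΔS₂ = +mL/T_tr = 21.1 × 22.8 / 600.6 = 0.801 J/K.
ΔS_total = (0.343) + (0.801) = 1.14 J/K.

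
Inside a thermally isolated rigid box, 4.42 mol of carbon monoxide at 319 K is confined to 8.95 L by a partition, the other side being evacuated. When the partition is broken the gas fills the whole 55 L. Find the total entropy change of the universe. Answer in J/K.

For an ideal gas in free expansion Q = 0 and W = 0, so T is unchanged.
Entropy is a state function; using a reversible isothermal path, ΔS_gas = nR ln(V₂/V₁) = 4.42 × 8.314 × ln(55/8.95) = 66.7 J/K.
The insulated surroundings exchange no heat, so ΔS_surr = 0 and ΔS_universe = ΔS_gas.

ΔS_universe = 66.7 J/K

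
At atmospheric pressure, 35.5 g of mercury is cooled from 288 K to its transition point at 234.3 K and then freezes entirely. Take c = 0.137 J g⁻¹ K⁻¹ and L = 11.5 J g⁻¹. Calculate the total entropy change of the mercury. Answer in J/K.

ΔS = -2.75 J/K

Cooling step: ΔS₁ = m c ln(T_tr/T_i) = 35.5 × 0.137 × ln(234.3/288) = -1.004 J/K.
Phase change: ΔS₂ = −mL/T_tr = −35.5 × 11.5 / 234.3 = -1.742 J/K.
ΔS_total = (-1.004) + (-1.742) = -2.75 J/K.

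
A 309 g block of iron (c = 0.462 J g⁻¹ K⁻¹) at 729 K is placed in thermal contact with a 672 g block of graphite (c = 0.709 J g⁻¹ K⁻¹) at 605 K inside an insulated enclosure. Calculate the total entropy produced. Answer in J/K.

Energy balance: T_f = (m₁c₁T₁ + m₂c₂T₂)/(m₁c₁ + m₂c₂) = 633.59 K.
ΔS₁ = m₁c₁ ln(T_f/T₁) = 142.758 × ln(633.59/729) = -20.03 J/K.
ΔS₂ = m₂c₂ ln(T_f/T₂) = 476.448 × ln(633.59/605) = 22 J/K.
ΔS_total = -20.03 + 22 = 1.97 J/K.

ΔS_total = 1.97 J/K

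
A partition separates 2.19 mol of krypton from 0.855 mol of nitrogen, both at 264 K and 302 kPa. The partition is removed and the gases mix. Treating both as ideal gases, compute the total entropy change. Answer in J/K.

ΔS_mix = 15 J/K

Mole fractions: x_A = 2.19/3.04 = 0.719, x_B = 0.281.
ΔS_mix = −R(n_A ln x_A + n_B ln x_B) = −8.314 × (2.19 ln 0.719 + 0.855 ln 0.281) = 15 J/K.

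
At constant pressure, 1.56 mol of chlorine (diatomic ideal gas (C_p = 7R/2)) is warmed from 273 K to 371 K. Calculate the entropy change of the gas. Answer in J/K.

At constant pressure, ΔS = nC_p ln(T₂/T₁) with C_p = 7R/2 = 29.1 J mol⁻¹ K⁻¹.
ΔS = 1.56 × 29.1 × ln(371/273) = 13.9 J/K.

ΔS = 13.9 J/K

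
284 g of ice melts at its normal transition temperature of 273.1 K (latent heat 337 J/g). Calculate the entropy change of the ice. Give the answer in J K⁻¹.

Heat absorbed by the substance: Q = mL = 284 × 337 = 95708 J.
At constant T, ΔS = Q_rev/T = 95708 / 273.1 = 350 J/K.

ΔS = 350 J/K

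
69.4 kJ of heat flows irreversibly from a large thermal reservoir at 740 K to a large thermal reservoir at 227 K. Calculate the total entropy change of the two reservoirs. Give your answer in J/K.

ΔS_hot = −Q/T_H = −69400/740 = -93.78 J/K and ΔS_cold = +Q/T_C = 69400/227 = 305.7 J/K.
ΔS_total = -93.78 + 305.7 = 212 J/K, positive as the second law requires.

ΔS_total = 212 J/K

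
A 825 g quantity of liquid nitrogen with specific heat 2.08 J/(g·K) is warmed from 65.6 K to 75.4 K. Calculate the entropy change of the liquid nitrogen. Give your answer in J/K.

ΔS = 239 J/K

ΔS = ∫dQ_rev/T = m c ln(T₂/T₁) = 825 × 2.08 × ln(75.4/65.6) = 239 J/K.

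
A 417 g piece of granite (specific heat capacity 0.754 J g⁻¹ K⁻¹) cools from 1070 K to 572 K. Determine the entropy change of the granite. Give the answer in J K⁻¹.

ΔS = ∫dQ_rev/T = m c ln(T₂/T₁) = 417 × 0.754 × ln(572/1070) = -197 J/K.

ΔS = -197 J/K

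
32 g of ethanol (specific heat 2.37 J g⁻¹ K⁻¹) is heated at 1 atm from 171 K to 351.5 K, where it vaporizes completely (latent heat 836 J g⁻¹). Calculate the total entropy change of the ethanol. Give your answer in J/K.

ΔS = 131 J/K

Warming step: ΔS₁ = m c ln(T_tr/T_i) = 32 × 2.37 × ln(351.5/171) = 54.65 J/K.
Phase change: ΔS₂ = +mL/T_tr = 32 × 836 / 351.5 = 76.11 J/K.
ΔS_total = (54.65) + (76.11) = 131 J/K.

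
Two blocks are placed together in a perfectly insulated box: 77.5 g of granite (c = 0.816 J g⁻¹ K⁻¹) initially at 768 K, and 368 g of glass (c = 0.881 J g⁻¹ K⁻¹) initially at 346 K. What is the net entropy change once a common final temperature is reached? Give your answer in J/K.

Energy balance: T_f = (m₁c₁T₁ + m₂c₂T₂)/(m₁c₁ + m₂c₂) = 414.88 K.
ΔS₁ = m₁c₁ ln(T_f/T₁) = 63.24 × ln(414.88/768) = -38.94 J/K.
ΔS₂ = m₂c₂ ln(T_f/T₂) = 324.208 × ln(414.88/346) = 58.86 J/K.
ΔS_total = -38.94 + 58.86 = 19.9 J/K.

ΔS_total = 19.9 J/K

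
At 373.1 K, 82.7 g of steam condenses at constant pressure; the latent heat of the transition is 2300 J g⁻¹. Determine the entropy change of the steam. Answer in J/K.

ΔS = -510 J/K

Heat released by the substance: Q = −mL = −82.7 × 2300 = −190210 J.
At constant T, ΔS = Q_rev/T = −190210 / 373.1 = -510 J/K.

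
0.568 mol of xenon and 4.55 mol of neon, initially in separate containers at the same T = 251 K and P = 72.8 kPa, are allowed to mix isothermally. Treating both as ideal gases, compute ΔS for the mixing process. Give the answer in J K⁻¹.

ΔS_mix = 14.8 J/K

Mole fractions: x_A = 0.568/5.12 = 0.111, x_B = 0.889.
ΔS_mix = −R(n_A ln x_A + n_B ln x_B) = −8.314 × (0.568 ln 0.111 + 4.55 ln 0.889) = 14.8 J/K.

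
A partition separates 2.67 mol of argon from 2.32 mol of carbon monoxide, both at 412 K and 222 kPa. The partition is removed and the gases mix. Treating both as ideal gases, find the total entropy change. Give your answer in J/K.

ΔS_mix = 28.7 J/K

Mole fractions: x_A = 2.67/4.99 = 0.535, x_B = 0.465.
ΔS_mix = −R(n_A ln x_A + n_B ln x_B) = −8.314 × (2.67 ln 0.535 + 2.32 ln 0.465) = 28.7 J/K.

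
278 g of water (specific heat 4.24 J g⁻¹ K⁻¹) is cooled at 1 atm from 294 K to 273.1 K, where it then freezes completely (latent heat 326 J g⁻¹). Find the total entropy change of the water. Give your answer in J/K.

ΔS = -419 J/K

Cooling step: ΔS₁ = m c ln(T_tr/T_i) = 278 × 4.24 × ln(273.1/294) = -86.92 J/K.
Phase change: ΔS₂ = −mL/T_tr = −278 × 326 / 273.1 = -331.8 J/K.
ΔS_total = (-86.92) + (-331.8) = -419 J/K.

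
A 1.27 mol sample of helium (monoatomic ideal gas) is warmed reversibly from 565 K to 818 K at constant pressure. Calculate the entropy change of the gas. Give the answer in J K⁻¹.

ΔS = 9.77 J/K

At constant pressure, ΔS = nC_p ln(T₂/T₁) with C_p = 5R/2 = 20.79 J mol⁻¹ K⁻¹.
ΔS = 1.27 × 20.79 × ln(818/565) = 9.77 J/K.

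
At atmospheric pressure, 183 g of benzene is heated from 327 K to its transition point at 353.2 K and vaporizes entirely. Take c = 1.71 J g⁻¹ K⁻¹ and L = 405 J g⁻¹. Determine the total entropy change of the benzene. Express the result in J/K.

ΔS = 234 J/K

Warming step: ΔS₁ = m c ln(T_tr/T_i) = 183 × 1.71 × ln(353.2/327) = 24.12 J/K.
Phase change: ΔS₂ = +mL/T_tr = 183 × 405 / 353.2 = 209.8 J/K.
ΔS_total = (24.12) + (209.8) = 234 J/K.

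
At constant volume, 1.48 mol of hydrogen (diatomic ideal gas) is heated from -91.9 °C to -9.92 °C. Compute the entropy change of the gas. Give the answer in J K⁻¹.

In kelvin: T₁ = 181.25 K, T₂ = 263.23 K. At constant volume, ΔS = nC_V ln(T₂/T₁) with C_V = 5R/2 = 20.79 J mol⁻¹ K⁻¹.
ΔS = 1.48 × 20.79 × ln(263.23/181.25) = 11.5 J/K.

ΔS = 11.5 J/K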